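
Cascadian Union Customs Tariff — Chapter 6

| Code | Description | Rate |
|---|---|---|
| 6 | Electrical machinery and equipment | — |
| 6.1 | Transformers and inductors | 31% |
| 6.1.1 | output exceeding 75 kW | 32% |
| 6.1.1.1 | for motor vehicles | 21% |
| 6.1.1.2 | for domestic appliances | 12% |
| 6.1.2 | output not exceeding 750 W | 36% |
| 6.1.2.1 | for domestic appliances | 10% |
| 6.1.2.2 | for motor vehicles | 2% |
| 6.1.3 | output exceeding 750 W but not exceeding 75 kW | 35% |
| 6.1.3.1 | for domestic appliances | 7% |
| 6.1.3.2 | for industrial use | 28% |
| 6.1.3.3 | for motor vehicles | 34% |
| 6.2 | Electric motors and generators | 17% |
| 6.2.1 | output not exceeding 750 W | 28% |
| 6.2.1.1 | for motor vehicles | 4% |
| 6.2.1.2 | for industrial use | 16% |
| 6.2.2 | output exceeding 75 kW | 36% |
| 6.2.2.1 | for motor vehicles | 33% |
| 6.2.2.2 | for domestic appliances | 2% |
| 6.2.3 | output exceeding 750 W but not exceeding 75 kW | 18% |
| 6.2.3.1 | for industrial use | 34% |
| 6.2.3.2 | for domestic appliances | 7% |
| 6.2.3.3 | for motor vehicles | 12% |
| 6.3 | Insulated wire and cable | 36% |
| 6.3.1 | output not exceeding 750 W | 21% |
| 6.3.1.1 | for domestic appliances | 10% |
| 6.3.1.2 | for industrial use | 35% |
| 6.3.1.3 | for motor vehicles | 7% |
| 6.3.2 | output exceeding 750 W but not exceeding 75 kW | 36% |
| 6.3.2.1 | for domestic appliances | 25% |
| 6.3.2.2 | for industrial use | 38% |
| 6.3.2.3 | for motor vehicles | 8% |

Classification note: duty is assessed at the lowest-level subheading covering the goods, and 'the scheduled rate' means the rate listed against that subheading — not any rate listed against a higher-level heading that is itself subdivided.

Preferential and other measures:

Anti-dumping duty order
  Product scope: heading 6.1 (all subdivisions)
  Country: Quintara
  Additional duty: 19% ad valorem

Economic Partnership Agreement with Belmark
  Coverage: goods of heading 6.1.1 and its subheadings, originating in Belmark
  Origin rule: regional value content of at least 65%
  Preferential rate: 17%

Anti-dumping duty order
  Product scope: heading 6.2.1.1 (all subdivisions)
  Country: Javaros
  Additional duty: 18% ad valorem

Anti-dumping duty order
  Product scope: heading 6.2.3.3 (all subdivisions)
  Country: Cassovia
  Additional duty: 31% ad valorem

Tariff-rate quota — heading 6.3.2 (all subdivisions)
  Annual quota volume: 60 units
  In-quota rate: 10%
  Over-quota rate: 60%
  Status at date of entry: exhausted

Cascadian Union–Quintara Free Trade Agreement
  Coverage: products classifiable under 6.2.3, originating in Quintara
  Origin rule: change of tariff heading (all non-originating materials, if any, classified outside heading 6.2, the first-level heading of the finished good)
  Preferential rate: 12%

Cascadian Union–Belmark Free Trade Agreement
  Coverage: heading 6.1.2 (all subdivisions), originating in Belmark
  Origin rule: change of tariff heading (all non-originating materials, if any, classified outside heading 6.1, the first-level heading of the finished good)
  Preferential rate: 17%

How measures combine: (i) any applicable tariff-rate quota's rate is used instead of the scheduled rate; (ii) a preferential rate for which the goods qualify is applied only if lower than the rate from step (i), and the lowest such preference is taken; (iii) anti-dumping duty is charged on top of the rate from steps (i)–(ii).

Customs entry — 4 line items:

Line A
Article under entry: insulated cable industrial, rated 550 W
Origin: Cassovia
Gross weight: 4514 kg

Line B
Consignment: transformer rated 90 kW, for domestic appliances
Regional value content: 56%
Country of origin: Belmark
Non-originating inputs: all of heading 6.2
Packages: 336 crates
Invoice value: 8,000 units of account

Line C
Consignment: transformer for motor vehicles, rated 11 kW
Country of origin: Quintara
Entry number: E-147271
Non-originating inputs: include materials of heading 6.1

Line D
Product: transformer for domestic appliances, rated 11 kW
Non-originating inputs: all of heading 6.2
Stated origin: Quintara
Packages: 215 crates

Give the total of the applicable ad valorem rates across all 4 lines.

Line A: insulated cable → 6.3; rated 550 W → 6.3.1; industrial → 6.3.1.2. Scheduled 35%. No special measure applies. → 35%.
Line B: transformer → 6.1; rated 90 kW → 6.1.1; for domestic appliances → 6.1.1.2. Scheduled 12%. Belmark agreement on 6.1.1: RVC < 65%; Belmark agreement on 6.1.2: 6.1.1.2 not covered. → 12%.
Line C: transformer → 6.1; rated 11 kW → 6.1.3; for motor vehicles → 6.1.3.3. Scheduled 34%. Quintara agreement on 6.2.3: 6.1.3.3 not covered; anti-dumping (Quintara, 6.1): +19%; total 34% + 19% = 53%. → 53%.
Line D: transformer → 6.1; rated 11 kW → 6.1.3; for domestic appliances → 6.1.3.1. Scheduled 7%. Quintara agreement on 6.2.3: 6.1.3.1 not covered; anti-dumping (Quintara, 6.1): +19%; total 7% + 19% = 26%. → 26%.
Sum: 35% + 12% + 53% + 26% = 126%.

126%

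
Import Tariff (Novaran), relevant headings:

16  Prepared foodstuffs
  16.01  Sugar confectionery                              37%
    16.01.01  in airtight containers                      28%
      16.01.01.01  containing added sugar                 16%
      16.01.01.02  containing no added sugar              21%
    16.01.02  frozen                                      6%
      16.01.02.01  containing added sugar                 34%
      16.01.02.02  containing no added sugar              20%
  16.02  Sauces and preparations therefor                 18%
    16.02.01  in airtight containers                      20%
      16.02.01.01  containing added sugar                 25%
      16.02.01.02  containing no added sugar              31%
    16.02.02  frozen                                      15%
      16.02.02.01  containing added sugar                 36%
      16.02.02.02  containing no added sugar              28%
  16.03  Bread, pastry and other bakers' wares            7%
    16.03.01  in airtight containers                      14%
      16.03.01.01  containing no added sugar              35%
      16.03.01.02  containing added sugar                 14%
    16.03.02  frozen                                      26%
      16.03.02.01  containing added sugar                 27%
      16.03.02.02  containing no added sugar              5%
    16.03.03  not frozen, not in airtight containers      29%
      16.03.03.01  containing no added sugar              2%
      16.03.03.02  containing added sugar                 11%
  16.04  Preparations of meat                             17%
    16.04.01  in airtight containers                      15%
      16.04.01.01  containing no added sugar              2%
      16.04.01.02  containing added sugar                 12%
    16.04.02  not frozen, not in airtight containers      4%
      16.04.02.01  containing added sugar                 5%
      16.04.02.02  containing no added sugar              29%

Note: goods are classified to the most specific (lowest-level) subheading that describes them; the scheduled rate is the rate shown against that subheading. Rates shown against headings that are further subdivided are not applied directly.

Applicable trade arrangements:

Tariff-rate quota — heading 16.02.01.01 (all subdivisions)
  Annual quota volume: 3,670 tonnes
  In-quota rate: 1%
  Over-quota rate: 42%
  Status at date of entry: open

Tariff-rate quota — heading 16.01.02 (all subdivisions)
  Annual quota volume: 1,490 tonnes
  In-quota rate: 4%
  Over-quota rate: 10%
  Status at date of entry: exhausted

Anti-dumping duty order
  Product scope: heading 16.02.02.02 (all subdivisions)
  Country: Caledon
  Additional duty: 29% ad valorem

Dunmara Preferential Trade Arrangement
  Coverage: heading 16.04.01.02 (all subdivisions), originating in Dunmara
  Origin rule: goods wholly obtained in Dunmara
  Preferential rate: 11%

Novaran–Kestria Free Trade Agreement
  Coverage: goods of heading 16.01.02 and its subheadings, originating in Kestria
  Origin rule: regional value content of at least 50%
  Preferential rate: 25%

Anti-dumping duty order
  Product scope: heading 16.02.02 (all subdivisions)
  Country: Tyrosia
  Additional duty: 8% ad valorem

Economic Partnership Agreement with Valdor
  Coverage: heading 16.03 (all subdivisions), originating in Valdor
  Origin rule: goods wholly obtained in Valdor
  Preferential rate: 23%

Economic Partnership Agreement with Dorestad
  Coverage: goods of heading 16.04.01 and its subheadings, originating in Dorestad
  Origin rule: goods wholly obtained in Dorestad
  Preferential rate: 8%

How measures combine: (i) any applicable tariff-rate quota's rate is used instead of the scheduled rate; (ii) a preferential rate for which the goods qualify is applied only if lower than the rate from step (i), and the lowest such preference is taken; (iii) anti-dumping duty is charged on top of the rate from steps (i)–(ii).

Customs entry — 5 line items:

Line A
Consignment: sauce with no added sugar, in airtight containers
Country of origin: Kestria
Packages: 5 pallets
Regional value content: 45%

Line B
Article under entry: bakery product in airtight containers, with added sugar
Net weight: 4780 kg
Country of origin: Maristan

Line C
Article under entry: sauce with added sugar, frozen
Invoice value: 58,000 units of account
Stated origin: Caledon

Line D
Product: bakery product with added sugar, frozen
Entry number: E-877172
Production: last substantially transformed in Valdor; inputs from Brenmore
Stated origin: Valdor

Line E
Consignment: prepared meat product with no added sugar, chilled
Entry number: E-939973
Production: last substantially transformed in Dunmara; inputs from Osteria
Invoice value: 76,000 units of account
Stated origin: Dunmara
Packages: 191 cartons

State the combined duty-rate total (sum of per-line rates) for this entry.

137%

Line A: sauce → 16.02; in airtight containers → 16.02.01; with no added sugar → 16.02.01.02. Scheduled 31%. Kestria agreement on 16.01.02: 16.02.01.02 not covered. → 31%.
Line B: bakery product → 16.03; in airtight containers → 16.03.01; with added sugar → 16.03.01.02. Scheduled 14%. No special measure applies. → 14%.
Line C: sauce → 16.02; frozen → 16.02.02; with added sugar → 16.02.02.01. Scheduled 36%. No special measure applies. → 36%.
Line D: bakery product → 16.03; frozen → 16.03.02; with added sugar → 16.03.02.01. Scheduled 27%. Valdor agreement on 16.03: not wholly obtained. → 27%.
Line E: prepared meat product → 16.04; chilled → 16.04.02; with no added sugar → 16.04.02.02. Scheduled 29%. Dunmara agreement on 16.04.01.02: 16.04.02.02 not covered. → 29%.
Sum: 31% + 14% + 36% + 27% + 29% = 137%.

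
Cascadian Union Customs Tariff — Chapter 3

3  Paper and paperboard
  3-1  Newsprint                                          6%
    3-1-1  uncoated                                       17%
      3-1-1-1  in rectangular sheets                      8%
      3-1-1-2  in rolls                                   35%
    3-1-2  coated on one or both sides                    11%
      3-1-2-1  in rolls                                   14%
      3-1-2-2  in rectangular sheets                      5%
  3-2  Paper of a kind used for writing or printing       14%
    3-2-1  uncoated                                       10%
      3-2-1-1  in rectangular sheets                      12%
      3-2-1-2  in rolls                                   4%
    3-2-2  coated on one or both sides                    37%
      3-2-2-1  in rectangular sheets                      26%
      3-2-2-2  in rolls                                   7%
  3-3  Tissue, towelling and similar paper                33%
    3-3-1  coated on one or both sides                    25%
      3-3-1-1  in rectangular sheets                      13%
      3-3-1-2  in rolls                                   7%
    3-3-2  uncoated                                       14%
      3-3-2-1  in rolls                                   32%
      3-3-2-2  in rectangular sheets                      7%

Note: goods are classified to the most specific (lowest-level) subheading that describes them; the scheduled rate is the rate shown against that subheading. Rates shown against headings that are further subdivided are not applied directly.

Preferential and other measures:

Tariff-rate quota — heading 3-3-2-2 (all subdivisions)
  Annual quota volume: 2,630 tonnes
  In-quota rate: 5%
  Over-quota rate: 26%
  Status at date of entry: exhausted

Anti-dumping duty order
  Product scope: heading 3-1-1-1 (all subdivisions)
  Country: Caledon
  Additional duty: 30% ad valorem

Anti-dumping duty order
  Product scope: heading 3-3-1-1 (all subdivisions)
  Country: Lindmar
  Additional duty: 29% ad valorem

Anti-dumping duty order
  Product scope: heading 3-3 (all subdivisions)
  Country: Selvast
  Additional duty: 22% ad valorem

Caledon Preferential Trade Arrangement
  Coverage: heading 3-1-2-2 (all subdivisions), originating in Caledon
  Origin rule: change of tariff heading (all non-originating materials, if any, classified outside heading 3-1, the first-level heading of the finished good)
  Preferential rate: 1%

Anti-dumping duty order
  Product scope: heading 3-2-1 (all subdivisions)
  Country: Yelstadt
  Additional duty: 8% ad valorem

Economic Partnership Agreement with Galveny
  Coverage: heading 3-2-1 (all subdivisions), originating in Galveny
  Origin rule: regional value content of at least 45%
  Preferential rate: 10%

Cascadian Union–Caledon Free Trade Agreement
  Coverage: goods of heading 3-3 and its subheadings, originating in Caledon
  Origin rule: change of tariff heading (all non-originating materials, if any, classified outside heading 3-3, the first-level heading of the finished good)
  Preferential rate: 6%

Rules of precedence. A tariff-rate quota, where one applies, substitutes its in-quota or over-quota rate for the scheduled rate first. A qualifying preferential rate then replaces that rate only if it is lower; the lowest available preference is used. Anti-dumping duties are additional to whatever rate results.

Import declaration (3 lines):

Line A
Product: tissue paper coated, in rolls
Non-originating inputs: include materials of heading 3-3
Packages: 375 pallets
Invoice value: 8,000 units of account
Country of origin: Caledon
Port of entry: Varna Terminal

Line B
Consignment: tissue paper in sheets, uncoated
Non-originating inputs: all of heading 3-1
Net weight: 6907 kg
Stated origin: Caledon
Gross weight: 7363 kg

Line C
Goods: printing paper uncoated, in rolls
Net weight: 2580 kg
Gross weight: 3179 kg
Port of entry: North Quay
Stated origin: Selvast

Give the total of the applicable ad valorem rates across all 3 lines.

Line A: tissue paper → 3-3; coated → 3-3-1; in rolls → 3-3-1-2. Scheduled 7%. Caledon agreement on 3-1-2-2: 3-3-1-2 not covered; Caledon agreement on 3-3: CTH not met. → 7%.
Line B: tissue paper → 3-3; uncoated → 3-3-2; in sheets → 3-3-2-2. Scheduled 7%. quota on 3-3-2-2 exhausted → over-quota 26%; Caledon agreement on 3-1-2-2: 3-3-2-2 not covered; Caledon agreement on 3-3: CTH met → 6% available; preferential 6%. → 6%.
Line C: printing paper → 3-2; uncoated → 3-2-1; in rolls → 3-2-1-2. Scheduled 4%. No special measure applies. → 4%.
Sum: 7% + 6% + 4% = 17%.

17%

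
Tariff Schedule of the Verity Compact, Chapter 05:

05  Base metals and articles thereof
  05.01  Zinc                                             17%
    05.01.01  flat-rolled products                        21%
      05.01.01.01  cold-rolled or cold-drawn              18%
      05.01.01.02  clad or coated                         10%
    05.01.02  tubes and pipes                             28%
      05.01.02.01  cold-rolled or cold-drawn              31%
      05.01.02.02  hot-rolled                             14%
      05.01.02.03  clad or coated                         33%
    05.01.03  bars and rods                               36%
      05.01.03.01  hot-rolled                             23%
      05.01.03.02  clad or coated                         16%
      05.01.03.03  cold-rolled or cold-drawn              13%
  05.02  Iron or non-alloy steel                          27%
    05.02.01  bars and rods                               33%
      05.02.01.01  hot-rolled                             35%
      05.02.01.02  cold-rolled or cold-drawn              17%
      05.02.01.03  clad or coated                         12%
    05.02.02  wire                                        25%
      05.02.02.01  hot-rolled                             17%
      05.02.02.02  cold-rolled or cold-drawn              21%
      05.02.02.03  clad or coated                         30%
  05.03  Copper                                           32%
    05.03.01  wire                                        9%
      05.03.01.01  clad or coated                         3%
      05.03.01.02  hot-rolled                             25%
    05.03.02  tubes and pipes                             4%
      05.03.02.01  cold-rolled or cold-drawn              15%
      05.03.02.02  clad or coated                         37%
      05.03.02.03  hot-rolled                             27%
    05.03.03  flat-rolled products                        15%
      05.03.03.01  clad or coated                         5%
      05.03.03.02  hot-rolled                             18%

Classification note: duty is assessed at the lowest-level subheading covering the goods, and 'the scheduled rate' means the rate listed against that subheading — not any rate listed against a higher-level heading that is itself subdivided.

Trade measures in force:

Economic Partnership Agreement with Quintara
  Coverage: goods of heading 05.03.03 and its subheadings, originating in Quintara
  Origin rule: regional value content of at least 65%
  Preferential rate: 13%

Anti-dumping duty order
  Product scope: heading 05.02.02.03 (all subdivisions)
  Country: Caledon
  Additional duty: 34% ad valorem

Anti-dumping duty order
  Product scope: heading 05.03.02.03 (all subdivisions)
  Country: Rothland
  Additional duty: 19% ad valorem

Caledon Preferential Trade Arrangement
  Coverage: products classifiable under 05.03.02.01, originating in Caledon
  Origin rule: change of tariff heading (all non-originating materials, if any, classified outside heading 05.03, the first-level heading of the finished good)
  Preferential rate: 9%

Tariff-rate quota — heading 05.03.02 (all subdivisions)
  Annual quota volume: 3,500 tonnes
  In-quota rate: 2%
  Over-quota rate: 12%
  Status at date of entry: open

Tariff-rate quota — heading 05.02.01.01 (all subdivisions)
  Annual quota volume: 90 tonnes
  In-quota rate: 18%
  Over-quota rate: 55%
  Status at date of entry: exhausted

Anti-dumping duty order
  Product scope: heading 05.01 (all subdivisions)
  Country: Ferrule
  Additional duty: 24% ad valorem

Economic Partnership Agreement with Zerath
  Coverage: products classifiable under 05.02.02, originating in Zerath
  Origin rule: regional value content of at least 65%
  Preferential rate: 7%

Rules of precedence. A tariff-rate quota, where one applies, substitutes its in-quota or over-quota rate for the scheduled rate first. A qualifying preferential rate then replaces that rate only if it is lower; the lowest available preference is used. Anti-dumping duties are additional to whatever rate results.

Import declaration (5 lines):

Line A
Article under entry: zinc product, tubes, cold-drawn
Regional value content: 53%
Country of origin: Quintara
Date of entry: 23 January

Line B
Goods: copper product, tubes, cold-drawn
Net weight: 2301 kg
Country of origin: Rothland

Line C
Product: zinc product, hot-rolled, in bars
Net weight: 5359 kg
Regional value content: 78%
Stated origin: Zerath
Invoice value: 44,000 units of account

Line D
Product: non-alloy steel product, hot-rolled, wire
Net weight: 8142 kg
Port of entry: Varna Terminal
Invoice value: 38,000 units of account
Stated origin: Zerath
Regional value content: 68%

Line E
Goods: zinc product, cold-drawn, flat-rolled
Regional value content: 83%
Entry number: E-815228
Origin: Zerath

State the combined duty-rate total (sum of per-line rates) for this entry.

81%

Line A: zinc → 05.01; tubes → 05.01.02; cold-drawn → 05.01.02.01. Scheduled 31%. Quintara agreement on 05.03.03: 05.01.02.01 not covered. → 31%.
Line B: copper → 05.03; tubes → 05.03.02; cold-drawn → 05.03.02.01. Scheduled 15%. quota on 05.03.02 open → in-quota 2%. → 2%.
Line C: zinc → 05.01; in bars → 05.01.03; hot-rolled → 05.01.03.01. Scheduled 23%. Zerath agreement on 05.02.02: 05.01.03.01 not covered. → 23%.
Line D: non-alloy steel → 05.02; wire → 05.02.02; hot-rolled → 05.02.02.01. Scheduled 17%. Zerath agreement on 05.02.02: RVC ≥ 65% → 7% available; preferential 7%. → 7%.
Line E: zinc → 05.01; flat-rolled → 05.01.01; cold-drawn → 05.01.01.01. Scheduled 18%. Zerath agreement on 05.02.02: 05.01.01.01 not covered. → 18%.
Sum: 31% + 2% + 23% + 7% + 18% = 81%.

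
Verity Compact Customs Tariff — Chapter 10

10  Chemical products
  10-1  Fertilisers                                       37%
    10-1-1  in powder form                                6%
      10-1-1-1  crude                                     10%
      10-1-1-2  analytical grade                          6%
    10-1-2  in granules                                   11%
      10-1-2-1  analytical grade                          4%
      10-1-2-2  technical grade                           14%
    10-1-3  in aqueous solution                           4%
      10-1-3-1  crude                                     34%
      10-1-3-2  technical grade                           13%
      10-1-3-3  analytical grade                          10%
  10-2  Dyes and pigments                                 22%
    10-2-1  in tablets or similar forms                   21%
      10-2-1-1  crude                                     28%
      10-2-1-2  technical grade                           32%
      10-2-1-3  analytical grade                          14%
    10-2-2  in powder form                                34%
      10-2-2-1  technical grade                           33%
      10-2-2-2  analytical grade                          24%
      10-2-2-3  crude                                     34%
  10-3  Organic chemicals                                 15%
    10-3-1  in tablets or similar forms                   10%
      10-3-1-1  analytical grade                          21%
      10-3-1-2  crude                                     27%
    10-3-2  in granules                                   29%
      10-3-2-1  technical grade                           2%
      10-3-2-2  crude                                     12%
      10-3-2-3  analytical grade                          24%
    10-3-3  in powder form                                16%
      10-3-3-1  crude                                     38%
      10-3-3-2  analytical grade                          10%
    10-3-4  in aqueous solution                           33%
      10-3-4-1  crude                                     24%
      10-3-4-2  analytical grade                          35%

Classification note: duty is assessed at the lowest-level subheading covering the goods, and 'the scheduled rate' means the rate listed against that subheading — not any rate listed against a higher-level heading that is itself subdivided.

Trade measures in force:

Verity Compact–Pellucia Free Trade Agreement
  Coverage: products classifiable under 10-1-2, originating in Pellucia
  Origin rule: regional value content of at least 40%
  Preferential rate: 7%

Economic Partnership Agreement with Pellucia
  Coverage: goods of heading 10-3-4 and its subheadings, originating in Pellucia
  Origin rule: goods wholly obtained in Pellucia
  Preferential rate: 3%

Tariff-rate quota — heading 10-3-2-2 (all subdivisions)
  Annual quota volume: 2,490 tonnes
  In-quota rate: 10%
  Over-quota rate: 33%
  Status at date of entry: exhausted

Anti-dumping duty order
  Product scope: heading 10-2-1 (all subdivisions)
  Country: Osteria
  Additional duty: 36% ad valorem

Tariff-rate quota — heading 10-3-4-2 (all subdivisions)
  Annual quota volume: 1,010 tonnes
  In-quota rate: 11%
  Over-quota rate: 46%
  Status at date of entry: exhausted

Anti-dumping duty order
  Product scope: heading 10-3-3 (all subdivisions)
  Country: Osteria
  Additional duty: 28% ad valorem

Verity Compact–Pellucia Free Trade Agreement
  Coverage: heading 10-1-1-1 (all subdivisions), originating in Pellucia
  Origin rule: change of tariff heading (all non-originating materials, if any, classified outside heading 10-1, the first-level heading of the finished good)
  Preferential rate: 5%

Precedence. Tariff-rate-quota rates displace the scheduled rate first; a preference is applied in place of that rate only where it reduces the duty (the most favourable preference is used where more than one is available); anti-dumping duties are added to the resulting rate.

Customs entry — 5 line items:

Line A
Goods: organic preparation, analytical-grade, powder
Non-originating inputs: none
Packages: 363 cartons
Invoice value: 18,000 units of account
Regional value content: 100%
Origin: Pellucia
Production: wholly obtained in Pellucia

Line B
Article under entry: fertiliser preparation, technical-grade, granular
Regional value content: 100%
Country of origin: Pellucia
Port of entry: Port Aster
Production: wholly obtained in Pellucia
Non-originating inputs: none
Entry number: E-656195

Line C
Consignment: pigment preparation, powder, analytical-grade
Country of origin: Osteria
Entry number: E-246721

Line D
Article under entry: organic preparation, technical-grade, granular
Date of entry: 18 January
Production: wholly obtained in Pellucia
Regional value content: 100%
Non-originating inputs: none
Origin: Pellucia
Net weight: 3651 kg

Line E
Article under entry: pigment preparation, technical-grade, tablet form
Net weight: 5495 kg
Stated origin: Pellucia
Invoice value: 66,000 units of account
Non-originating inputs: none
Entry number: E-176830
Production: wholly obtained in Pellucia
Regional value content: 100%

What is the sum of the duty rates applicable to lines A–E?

Line A: organic → 10-3; powder → 10-3-3; analytical-grade → 10-3-3-2. Scheduled 10%. Pellucia agreement on 10-1-2: 10-3-3-2 not covered; Pellucia agreement on 10-3-4: 10-3-3-2 not covered; Pellucia agreement on 10-1-1-1: 10-3-3-2 not covered. → 10%.
Line B: fertiliser → 10-1; granular → 10-1-2; technical-grade → 10-1-2-2. Scheduled 14%. Pellucia agreement on 10-1-2: RVC ≥ 40% → 7% available; Pellucia agreement on 10-3-4: 10-1-2-2 not covered; Pellucia agreement on 10-1-1-1: 10-1-2-2 not covered; preferential 7%. → 7%.
Line C: pigment → 10-2; powder → 10-2-2; analytical-grade → 10-2-2-2. Scheduled 24%. No special measure applies. → 24%.
Line D: organic → 10-3; granular → 10-3-2; technical-grade → 10-3-2-1. Scheduled 2%. Pellucia agreement on 10-1-2: 10-3-2-1 not covered; Pellucia agreement on 10-3-4: 10-3-2-1 not covered; Pellucia agreement on 10-1-1-1: 10-3-2-1 not covered. → 2%.
Line E: pigment → 10-2; tablet form → 10-2-1; technical-grade → 10-2-1-2. Scheduled 32%. Pellucia agreement on 10-1-2: 10-2-1-2 not covered; Pellucia agreement on 10-3-4: 10-2-1-2 not covered; Pellucia agreement on 10-1-1-1: 10-2-1-2 not covered. → 32%.
Sum: 10% + 7% + 24% + 2% + 32% = 75%.

75%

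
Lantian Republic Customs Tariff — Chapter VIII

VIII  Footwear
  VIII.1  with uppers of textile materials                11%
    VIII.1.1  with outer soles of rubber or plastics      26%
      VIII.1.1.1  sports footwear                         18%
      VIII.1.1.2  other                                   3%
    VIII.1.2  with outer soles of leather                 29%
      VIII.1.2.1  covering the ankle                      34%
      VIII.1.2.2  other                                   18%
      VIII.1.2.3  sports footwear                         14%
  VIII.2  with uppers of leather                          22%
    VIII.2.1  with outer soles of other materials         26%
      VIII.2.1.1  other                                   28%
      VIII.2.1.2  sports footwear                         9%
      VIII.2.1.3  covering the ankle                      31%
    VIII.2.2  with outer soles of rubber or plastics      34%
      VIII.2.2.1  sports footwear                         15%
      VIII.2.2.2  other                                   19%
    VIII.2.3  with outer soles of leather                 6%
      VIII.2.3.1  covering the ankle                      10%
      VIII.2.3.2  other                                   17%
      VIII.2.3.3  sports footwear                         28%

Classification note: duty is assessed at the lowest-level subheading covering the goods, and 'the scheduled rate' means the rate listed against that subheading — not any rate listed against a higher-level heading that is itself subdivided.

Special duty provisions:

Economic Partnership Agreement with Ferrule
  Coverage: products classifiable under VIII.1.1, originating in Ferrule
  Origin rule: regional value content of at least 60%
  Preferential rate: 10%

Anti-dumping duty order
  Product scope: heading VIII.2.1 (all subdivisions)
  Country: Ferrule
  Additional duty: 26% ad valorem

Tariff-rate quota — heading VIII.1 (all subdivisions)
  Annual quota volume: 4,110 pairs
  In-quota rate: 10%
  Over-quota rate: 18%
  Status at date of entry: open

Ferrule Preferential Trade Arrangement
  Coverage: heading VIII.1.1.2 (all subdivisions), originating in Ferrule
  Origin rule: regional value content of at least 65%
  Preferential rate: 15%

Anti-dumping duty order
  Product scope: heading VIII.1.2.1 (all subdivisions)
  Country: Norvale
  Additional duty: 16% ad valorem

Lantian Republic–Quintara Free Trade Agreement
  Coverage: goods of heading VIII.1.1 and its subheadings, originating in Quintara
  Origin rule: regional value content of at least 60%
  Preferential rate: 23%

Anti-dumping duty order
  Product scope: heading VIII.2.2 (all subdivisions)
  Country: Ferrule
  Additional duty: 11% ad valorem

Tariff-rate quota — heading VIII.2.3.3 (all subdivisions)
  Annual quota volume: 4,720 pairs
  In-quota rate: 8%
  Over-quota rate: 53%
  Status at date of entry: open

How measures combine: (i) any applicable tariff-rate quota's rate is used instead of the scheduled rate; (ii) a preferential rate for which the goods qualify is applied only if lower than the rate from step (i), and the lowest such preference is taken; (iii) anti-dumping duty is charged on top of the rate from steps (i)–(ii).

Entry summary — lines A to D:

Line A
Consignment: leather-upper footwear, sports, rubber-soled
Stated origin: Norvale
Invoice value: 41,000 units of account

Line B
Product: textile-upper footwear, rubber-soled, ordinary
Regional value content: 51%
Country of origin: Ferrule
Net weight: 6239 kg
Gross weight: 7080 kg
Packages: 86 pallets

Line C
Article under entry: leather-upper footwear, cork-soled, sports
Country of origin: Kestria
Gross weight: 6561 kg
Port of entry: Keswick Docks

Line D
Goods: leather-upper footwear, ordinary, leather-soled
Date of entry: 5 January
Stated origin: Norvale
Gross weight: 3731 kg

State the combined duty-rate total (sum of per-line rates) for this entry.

Line A: leather-upper → VIII.2; rubber-soled → VIII.2.2; sports → VIII.2.2.1. Scheduled 15%. No special measure applies. → 15%.
Line B: textile-upper → VIII.1; rubber-soled → VIII.1.1; ordinary → VIII.1.1.2. Scheduled 3%. quota on VIII.1 open → in-quota 10%; Ferrule agreement on VIII.1.1: RVC < 60%; Ferrule agreement on VIII.1.1.2: RVC < 65%. → 10%.
Line C: leather-upper → VIII.2; cork-soled → VIII.2.1; sports → VIII.2.1.2. Scheduled 9%. No special measure applies. → 9%.
Line D: leather-upper → VIII.2; leather-soled → VIII.2.3; ordinary → VIII.2.3.2. Scheduled 17%. No special measure applies. → 17%.
Sum: 15% + 10% + 9% + 17% = 51%.

51%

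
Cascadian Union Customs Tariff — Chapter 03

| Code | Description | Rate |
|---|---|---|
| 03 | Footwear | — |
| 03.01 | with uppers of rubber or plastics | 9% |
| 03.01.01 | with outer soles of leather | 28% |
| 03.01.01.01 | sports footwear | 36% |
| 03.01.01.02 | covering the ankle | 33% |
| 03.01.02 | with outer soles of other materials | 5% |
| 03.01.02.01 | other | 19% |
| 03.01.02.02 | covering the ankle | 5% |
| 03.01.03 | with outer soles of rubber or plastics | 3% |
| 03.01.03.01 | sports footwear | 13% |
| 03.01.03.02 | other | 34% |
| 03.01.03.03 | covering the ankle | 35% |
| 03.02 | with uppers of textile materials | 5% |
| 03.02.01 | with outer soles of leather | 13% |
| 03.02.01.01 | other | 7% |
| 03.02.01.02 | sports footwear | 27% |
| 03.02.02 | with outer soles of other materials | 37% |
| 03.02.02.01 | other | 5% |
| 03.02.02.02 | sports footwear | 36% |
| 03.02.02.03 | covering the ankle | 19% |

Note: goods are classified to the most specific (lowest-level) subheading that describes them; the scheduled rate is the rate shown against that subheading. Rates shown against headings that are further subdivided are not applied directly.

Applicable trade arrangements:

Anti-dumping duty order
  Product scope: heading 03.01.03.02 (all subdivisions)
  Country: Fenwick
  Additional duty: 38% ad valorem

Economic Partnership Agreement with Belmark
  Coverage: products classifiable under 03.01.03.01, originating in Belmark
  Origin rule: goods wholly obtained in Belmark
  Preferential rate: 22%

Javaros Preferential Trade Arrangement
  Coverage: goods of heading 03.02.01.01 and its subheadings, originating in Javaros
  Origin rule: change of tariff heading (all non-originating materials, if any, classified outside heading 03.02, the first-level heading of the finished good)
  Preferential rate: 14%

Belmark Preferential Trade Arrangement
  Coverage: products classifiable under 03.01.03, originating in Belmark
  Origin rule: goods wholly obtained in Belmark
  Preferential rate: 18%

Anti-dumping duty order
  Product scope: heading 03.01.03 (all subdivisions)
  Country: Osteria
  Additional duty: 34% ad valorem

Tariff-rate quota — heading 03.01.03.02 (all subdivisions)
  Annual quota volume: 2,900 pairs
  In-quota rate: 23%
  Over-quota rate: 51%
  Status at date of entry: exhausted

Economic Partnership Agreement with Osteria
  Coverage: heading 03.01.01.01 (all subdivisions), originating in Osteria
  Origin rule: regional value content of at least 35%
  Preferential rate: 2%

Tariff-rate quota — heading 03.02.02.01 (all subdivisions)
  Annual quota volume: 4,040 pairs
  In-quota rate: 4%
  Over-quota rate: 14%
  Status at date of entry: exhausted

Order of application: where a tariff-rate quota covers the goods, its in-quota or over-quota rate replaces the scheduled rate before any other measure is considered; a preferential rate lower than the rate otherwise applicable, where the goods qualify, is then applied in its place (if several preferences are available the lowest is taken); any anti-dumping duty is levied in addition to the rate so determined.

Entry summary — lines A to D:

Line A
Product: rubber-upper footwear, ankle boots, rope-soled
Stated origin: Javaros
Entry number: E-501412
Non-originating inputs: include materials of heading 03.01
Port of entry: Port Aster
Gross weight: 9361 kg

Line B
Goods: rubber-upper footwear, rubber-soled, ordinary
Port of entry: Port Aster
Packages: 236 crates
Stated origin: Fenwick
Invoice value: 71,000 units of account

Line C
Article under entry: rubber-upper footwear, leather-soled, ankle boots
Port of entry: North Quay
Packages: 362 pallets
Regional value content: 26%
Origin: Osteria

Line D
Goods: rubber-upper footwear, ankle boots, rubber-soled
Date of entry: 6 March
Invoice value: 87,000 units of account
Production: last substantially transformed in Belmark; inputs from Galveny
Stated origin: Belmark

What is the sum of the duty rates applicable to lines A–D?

Line A: rubber-upper → 03.01; rope-soled → 03.01.02; ankle boots → 03.01.02.02. Scheduled 5%. Javaros agreement on 03.02.01.01: 03.01.02.02 not covered. → 5%.
Line B: rubber-upper → 03.01; rubber-soled → 03.01.03; ordinary → 03.01.03.02. Scheduled 34%. quota on 03.01.03.02 exhausted → over-quota 51%; anti-dumping (Fenwick, 03.01.03.02): +38%; total 51% + 38% = 89%. → 89%.
Line C: rubber-upper → 03.01; leather-soled → 03.01.01; ankle boots → 03.01.01.02. Scheduled 33%. Osteria agreement on 03.01.01.01: 03.01.01.02 not covered. → 33%.
Line D: rubber-upper → 03.01; rubber-soled → 03.01.03; ankle boots → 03.01.03.03. Scheduled 35%. Belmark agreement on 03.01.03.01: 03.01.03.03 not covered; Belmark agreement on 03.01.03: not wholly obtained. → 35%.
Sum: 5% + 89% + 33% + 35% = 162%.

162%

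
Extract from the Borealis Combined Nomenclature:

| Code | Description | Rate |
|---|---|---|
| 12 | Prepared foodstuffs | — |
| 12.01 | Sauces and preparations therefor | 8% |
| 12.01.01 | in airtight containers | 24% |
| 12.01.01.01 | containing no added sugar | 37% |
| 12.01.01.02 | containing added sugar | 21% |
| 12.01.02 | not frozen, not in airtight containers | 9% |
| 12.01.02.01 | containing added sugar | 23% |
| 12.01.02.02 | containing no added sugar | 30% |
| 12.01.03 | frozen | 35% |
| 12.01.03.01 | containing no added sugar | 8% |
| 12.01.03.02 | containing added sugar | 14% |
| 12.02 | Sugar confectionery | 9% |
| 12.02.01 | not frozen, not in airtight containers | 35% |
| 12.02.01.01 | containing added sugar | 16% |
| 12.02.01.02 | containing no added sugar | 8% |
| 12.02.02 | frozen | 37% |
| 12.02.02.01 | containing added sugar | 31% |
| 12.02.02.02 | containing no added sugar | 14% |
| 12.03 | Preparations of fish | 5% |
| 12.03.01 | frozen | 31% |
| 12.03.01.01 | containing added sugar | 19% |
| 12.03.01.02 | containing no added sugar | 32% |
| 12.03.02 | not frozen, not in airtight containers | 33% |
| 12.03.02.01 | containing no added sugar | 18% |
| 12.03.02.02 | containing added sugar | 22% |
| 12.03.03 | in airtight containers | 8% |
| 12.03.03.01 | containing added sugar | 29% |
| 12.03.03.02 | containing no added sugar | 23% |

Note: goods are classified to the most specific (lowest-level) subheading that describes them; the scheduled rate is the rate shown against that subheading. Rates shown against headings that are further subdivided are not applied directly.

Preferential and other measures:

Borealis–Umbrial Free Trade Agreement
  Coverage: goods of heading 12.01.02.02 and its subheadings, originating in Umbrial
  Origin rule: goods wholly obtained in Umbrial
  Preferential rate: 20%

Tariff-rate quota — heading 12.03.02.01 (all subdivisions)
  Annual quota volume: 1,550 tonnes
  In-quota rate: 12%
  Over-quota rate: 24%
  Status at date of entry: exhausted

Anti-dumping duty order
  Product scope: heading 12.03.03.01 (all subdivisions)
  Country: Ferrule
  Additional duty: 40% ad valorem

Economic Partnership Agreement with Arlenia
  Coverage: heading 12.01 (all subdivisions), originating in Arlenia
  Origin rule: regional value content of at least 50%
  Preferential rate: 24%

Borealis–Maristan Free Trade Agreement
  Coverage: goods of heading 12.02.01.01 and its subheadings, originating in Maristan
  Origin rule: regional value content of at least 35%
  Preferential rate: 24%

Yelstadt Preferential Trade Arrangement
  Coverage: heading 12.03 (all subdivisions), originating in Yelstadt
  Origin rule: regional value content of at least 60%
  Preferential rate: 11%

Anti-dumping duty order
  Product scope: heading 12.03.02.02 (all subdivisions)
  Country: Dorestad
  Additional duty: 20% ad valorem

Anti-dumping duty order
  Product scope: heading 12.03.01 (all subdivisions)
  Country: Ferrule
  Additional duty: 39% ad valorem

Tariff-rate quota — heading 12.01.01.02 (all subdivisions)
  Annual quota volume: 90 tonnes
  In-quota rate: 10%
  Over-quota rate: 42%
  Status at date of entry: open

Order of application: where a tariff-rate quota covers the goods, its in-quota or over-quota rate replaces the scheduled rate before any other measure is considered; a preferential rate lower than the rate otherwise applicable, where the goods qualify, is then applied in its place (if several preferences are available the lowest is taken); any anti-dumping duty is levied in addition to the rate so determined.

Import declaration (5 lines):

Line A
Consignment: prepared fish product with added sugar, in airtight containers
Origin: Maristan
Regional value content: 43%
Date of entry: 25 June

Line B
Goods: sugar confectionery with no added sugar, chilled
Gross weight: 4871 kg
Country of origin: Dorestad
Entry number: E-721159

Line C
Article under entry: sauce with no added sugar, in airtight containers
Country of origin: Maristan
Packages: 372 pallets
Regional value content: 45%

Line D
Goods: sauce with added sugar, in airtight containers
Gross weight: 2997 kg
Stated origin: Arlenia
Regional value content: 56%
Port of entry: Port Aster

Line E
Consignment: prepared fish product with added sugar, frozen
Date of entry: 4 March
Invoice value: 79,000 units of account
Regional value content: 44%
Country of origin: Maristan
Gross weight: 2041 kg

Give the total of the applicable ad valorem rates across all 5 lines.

Line A: prepared fish product → 12.03; in airtight containers → 12.03.03; with added sugar → 12.03.03.01. Scheduled 29%. Maristan agreement on 12.02.01.01: 12.03.03.01 not covered. → 29%.
Line B: sugar confectionery → 12.02; chilled → 12.02.01; with no added sugar → 12.02.01.02. Scheduled 8%. No special measure applies. → 8%.
Line C: sauce → 12.01; in airtight containers → 12.01.01; with no added sugar → 12.01.01.01. Scheduled 37%. Maristan agreement on 12.02.01.01: 12.01.01.01 not covered. → 37%.
Line D: sauce → 12.01; in airtight containers → 12.01.01; with added sugar → 12.01.01.02. Scheduled 21%. quota on 12.01.01.02 open → in-quota 10%; Arlenia agreement on 12.01: RVC ≥ 50% → 24% available; preference 24% not lower than 10% → no reduction. → 10%.
Line E: prepared fish product → 12.03; frozen → 12.03.01; with added sugar → 12.03.01.01. Scheduled 19%. Maristan agreement on 12.02.01.01: 12.03.01.01 not covered. → 19%.
Sum: 29% + 8% + 37% + 10% + 19% = 103%.

103%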